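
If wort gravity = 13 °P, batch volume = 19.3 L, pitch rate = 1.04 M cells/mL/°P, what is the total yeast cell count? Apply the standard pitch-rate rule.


cells (billions) = rate · V_L · °P
cells = 1.04 · 19.3 · 13

260.9360 billion cells


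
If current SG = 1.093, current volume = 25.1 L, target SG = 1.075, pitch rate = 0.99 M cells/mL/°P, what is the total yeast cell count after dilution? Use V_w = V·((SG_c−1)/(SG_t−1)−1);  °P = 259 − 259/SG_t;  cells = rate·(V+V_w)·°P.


V_w = 25.1·((1.093−1)/(1.075−1)−1) = 6.0240
V_final = 25.1 + 6.0240 = 31.1240
°P = 259 − 259/1.075 = 18.0698
cells = 0.99·31.1240·18.0698

556.7794 billion cells


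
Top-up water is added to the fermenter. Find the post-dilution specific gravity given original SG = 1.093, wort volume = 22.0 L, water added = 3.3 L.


SG_new = 1 + (SG_old − 1)·V_old/(V_old + V_water)
pts = (1.093 − 1)·1000·22.0/(22.0 + 3.3) = 80.8696
SG_new = 1 + 80.8696/1000

1.0809


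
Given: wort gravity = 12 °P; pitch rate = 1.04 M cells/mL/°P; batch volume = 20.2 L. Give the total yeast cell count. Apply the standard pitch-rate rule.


cells (billions) = rate · V_L · °P
cells = 1.04 · 20.2 · 12

252.0960 billion cells


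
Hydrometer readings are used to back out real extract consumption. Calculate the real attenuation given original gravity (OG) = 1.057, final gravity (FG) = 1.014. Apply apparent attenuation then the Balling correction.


AA = (OG−FG)/(OG−1)·100;  RA = AA·0.8192
AA = (1.057 − 1.014)/(1.057 − 1)·100 = 75.4386
RA = 75.4386·0.8192

61.7993 %


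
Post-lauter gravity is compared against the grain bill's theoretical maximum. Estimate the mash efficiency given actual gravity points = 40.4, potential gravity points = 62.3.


efficiency = actual / potential × 100
efficiency = 40.4 / 62.3 × 100

64.8475 %


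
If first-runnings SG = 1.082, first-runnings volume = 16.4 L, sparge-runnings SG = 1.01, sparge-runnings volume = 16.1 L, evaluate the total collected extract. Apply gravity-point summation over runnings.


total = Σ (SG_i − 1)·1000·V_i
first = (1.082 − 1)·1000·16.4 = 1344.8000
sparge = (1.01 − 1)·1000·16.1 = 161.0000
total = 1344.8000 + 161.0000

1505.8000 gravity·L


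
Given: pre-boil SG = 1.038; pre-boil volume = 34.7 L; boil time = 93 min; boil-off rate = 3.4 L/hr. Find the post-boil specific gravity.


V_post = V_pre − rate·(t/60);  SG_post = 1 + (SG_pre−1)·V_pre/V_post
V_post = 34.7 − 3.4·(93/60) = 29.4300
SG_post = 1 + (1.038 − 1)·34.7/29.4300

1.0448


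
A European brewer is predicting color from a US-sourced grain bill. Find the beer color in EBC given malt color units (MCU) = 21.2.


SRM = 1.4922·MCU^0.6859;  EBC = SRM·1.97
SRM = 1.4922·21.2^0.6859 = 12.1216
EBC = 12.1216·1.97

23.8796 EBC


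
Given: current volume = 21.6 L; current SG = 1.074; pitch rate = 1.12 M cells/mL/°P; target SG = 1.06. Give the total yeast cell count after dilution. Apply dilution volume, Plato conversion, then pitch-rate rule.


V_w = V·((SG_c−1)/(SG_t−1)−1);  °P = 259 − 259/SG_t;  cells = rate·(V+V_w)·°P
V_w = 21.6·((1.074−1)/(1.06−1)−1) = 5.0400
V_final = 21.6 + 5.0400 = 26.6400
°P = 259 − 259/1.06 = 14.6604
cells = 1.12·26.6400·14.6604

437.4187 billion cells


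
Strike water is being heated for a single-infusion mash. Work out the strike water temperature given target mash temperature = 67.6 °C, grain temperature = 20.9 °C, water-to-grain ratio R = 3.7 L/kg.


T_strike = (0.41/R)·(T_mash − T_grain) + T_mash
T_strike = (0.41/3.7)·(67.6 − 20.9) + 67.6

72.7749 °C


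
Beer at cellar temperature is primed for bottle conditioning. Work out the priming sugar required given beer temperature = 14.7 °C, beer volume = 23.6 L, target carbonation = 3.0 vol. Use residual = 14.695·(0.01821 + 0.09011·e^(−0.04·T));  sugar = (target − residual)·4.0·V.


residual = 14.695·(0.01821 + 0.09011·e^(−0.04·14.7)) = 1.0031
sugar = (3.0 − 1.0031)·4.0·23.6

188.5086 g


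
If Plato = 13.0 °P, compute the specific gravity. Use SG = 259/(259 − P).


SG = 259/(259 − 13.0)

1.0528


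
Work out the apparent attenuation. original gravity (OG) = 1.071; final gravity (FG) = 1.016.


AA = (OG − FG)/(OG − 1) · 100
AA = (1.071 − 1.016)/(1.071 − 1) · 100

77.4648 %


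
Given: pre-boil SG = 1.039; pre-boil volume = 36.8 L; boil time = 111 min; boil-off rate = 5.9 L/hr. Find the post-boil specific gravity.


V_post = V_pre − rate·(t/60);  SG_post = 1 + (SG_pre−1)·V_pre/V_post
V_post = 36.8 − 5.9·(111/60) = 25.8850
SG_post = 1 + (1.039 − 1)·36.8/25.8850

1.0554


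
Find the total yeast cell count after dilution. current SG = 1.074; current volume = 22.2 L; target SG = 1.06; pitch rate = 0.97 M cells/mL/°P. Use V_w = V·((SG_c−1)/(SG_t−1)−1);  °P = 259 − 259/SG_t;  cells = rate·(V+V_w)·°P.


V_w = 22.2·((1.074−1)/(1.06−1)−1) = 5.1800
V_final = 22.2 + 5.1800 = 27.3800
°P = 259 − 259/1.06 = 14.6604
cells = 0.97·27.3800·14.6604

389.3591 billion cells


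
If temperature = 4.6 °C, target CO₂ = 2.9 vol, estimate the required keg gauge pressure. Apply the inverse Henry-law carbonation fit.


psi = vols/(0.01821 + 0.09011·e^(−0.04·T)) − 14.695
psi = 2.9/(0.01821 + 0.09011·e^(−0.04·4.6)) − 14.695

16.4290 psi


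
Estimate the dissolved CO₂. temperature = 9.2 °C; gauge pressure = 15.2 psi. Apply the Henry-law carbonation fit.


vols = (P + 14.695)·(0.01821 + 0.09011·e^(−0.04·T))
vols = (15.2 + 14.695)·(0.01821 + 0.09011·e^(−0.04·9.2))

2.4088 volumes


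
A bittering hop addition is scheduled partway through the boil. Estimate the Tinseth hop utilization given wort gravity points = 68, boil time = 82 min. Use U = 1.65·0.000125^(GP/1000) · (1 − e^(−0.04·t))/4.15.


bigness = 1.65·0.000125^(68/1000) = 0.8955
boil_factor = (1 − e^(−0.04·82))/4.15 = 0.2319
U = 0.8955 · 0.2319

0.2077


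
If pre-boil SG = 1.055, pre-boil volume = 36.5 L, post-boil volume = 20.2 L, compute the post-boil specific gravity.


SG_post = 1 + (SG_pre − 1)·V_pre/V_post
pts_pre = (1.055 − 1)·1000 = 55.0000
pts_post = 55.0000·36.5/20.2 = 99.3812
SG_post = 1 + 99.3812/1000

1.0994


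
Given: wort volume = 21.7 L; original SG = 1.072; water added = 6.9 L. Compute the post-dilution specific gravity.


SG_new = 1 + (SG_old − 1)·V_old/(V_old + V_water)
pts = (1.072 − 1)·1000·21.7/(21.7 + 6.9) = 54.6294
SG_new = 1 + 54.6294/1000

1.0546


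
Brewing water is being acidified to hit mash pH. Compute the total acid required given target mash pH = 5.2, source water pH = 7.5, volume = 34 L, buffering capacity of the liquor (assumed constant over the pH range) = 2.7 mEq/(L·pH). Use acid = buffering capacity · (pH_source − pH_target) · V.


acid = 2.7 · (7.5 − 5.2) · 34

211.1400 mEq


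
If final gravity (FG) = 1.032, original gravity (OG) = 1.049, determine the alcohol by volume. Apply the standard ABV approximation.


ABV = (OG − FG) · 131.25
ABV = (1.049 − 1.032) · 131.25

2.2312 % ABV


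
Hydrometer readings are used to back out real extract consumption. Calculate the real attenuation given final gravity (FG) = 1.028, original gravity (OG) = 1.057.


AA = (OG−FG)/(OG−1)·100;  RA = AA·0.8192
AA = (1.057 − 1.028)/(1.057 − 1)·100 = 50.8772
RA = 50.8772·0.8192

41.6786 %


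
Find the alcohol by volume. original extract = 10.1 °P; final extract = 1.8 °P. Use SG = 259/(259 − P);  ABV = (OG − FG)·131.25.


OG = 259/(259 − 10.1) = 1.0406
FG = 259/(259 − 1.8) = 1.0070
ABV = (1.0406 − 1.0070)·131.25

4.4074 % ABV


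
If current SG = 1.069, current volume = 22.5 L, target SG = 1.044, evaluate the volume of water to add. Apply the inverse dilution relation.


V_water = V·((SG_curr − 1)/(SG_target − 1) − 1)
V_water = 22.5·((1.069 − 1)/(1.044 − 1) − 1)

12.7841 L


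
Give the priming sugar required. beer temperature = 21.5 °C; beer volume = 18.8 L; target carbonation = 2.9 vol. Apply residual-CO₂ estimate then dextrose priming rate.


residual = 14.695·(0.01821 + 0.09011·e^(−0.04·T));  sugar = (target − residual)·4.0·V
residual = 14.695·(0.01821 + 0.09011·e^(−0.04·21.5)) = 0.8279
sugar = (2.9 − 0.8279)·4.0·18.8

155.8194 g


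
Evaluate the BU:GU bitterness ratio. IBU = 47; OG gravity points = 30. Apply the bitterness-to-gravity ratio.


BU:GU = IBU / OG_points
BU:GU = 47 / 30

1.5667


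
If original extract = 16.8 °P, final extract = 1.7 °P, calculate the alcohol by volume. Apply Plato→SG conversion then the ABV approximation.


SG = 259/(259 − P);  ABV = (OG − FG)·131.25
OG = 259/(259 − 16.8) = 1.0694
FG = 259/(259 − 1.7) = 1.0066
ABV = (1.0694 − 1.0066)·131.25

8.2369 % ABV


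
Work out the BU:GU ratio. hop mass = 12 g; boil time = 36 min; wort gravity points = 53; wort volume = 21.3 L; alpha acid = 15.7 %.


U = 1.65·0.000125^(GP/1000)·(1−e^(−0.04t))/4.15;  IBU = (α/100)·m·U·1000/V;  BU:GU = IBU/GP
U = 1.65·0.000125^(53/1000)·(1−e^(−0.04·36))/4.15 = 0.1884
IBU = (15.7/100)·12·0.1884·1000/21.3 = 16.6663
BU:GU = 16.6663/53

0.3145


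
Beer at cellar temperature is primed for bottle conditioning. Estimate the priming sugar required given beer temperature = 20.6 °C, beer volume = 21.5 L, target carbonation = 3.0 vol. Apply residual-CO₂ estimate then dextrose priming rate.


residual = 14.695·(0.01821 + 0.09011·e^(−0.04·T));  sugar = (target − residual)·4.0·V
residual = 14.695·(0.01821 + 0.09011·e^(−0.04·20.6)) = 0.8485
sugar = (3.0 − 0.8485)·4.0·21.5

185.0314 g


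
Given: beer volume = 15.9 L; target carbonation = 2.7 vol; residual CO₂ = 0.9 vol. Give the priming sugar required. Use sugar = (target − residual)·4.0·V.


sugar = (2.7 − 0.9)·4.0·15.9

114.4800 g


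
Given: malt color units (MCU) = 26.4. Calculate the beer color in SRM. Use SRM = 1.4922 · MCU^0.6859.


SRM = 1.4922 · 26.4^0.6859

14.0898 SRM


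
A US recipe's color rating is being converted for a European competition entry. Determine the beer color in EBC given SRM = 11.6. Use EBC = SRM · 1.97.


EBC = 11.6 · 1.97

22.8520 EBC


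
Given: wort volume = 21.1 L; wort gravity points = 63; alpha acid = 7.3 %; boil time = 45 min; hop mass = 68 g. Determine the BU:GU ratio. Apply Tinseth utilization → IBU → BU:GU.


U = 1.65·0.000125^(GP/1000)·(1−e^(−0.04t))/4.15;  IBU = (α/100)·m·U·1000/V;  BU:GU = IBU/GP
U = 1.65·0.000125^(63/1000)·(1−e^(−0.04·45))/4.15 = 0.1884
IBU = (7.3/100)·68·0.1884·1000/21.1 = 44.3222
BU:GU = 44.3222/63

0.7035


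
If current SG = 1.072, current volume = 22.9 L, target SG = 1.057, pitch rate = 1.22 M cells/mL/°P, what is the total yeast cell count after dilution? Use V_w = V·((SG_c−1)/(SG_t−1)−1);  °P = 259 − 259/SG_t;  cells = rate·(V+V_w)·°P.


V_w = 22.9·((1.072−1)/(1.057−1)−1) = 6.0263
V_final = 22.9 + 6.0263 = 28.9263
°P = 259 − 259/1.057 = 13.9669
cells = 1.22·28.9263·13.9669

492.8929 billion cells


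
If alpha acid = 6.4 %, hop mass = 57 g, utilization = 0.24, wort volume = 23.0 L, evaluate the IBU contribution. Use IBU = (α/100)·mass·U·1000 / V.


IBU = (6.4/100)·57·0.24·1000 / 23.0

38.0661 IBU


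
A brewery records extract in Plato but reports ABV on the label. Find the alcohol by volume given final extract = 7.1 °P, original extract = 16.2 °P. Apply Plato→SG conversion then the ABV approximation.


SG = 259/(259 − P);  ABV = (OG − FG)·131.25
OG = 259/(259 − 16.2) = 1.0667
FG = 259/(259 − 7.1) = 1.0282
ABV = (1.0667 − 1.0282)·131.25

5.0578 % ABV


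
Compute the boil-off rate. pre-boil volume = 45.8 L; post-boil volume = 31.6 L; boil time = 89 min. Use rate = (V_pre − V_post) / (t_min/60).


rate = (45.8 − 31.6) / (89/60)

9.5730 L/hr


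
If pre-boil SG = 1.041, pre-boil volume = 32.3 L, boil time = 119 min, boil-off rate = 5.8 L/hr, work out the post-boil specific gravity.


V_post = V_pre − rate·(t/60);  SG_post = 1 + (SG_pre−1)·V_pre/V_post
V_post = 32.3 − 5.8·(119/60) = 20.7967
SG_post = 1 + (1.041 − 1)·32.3/20.7967

1.0637


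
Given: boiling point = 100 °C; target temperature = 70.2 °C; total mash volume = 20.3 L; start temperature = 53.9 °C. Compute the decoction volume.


V_dec = V_total·(T_target − T_start)/(T_boil − T_start)
V_dec = 20.3·(70.2 − 53.9)/(100 − 53.9)

7.1777 L


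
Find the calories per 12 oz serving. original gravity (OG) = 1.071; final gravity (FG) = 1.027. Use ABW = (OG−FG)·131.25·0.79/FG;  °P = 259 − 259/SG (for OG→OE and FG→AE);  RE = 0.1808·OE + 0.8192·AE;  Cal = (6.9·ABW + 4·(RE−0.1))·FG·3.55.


ABW = (1.071 − 1.027)·131.25·0.79/1.027 = 4.4423
OE = 259 − 259/1.071 = 17.1699 °P
AE = 259 − 259/1.027 = 6.8092 °P
RE = 0.1808·17.1699 + 0.8192·6.8092 = 8.6824 °P
Cal = (6.9·4.4423 + 4·(8.6824−0.1))·1.027·3.55

236.9126 kcal


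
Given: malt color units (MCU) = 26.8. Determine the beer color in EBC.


SRM = 1.4922·MCU^0.6859;  EBC = SRM·1.97
SRM = 1.4922·26.8^0.6859 = 14.2359
EBC = 14.2359·1.97

28.0447 EBC


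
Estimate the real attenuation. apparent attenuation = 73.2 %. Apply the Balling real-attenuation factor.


RA = AA · 0.8192
RA = 73.2 · 0.8192

59.9654 %


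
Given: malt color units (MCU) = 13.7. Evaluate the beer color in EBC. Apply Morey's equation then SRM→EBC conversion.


SRM = 1.4922·MCU^0.6859;  EBC = SRM·1.97
SRM = 1.4922·13.7^0.6859 = 8.9847
EBC = 8.9847·1.97

17.6999 EBC


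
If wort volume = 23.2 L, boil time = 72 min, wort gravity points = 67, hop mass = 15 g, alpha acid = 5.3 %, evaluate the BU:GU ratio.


U = 1.65·0.000125^(GP/1000)·(1−e^(−0.04t))/4.15;  IBU = (α/100)·m·U·1000/V;  BU:GU = IBU/GP
U = 1.65·0.000125^(67/1000)·(1−e^(−0.04·72))/4.15 = 0.2055
IBU = (5.3/100)·15·0.2055·1000/23.2 = 7.0424
BU:GU = 7.0424/67

0.1051


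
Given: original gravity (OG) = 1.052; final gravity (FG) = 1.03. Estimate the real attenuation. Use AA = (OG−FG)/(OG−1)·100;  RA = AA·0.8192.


AA = (1.052 − 1.03)/(1.052 − 1)·100 = 42.3077
RA = 42.3077·0.8192

34.6585 %


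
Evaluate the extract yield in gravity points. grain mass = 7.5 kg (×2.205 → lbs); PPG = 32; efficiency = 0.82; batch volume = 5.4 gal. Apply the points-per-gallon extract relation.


points = lbs × PPG × eff / vol
lbs = 7.5 × 2.205 = 16.5375
points = 16.5375 × 32 × 0.82 / 5.4

80.3600 points


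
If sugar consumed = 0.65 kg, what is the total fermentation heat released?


Q = m_sugar · 590 kJ/kg
Q = 0.65 · 590

383.5000 kJ


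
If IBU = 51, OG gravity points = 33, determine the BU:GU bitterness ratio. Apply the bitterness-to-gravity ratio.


BU:GU = IBU / OG_points
BU:GU = 51 / 33

1.5455


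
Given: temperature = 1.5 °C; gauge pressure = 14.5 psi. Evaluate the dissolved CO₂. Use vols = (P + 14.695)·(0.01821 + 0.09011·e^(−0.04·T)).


vols = (14.5 + 14.695)·(0.01821 + 0.09011·e^(−0.04·1.5))

3.0092 volumes


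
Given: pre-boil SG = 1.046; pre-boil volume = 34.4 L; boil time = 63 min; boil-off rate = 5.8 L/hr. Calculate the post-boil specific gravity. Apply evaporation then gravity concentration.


V_post = V_pre − rate·(t/60);  SG_post = 1 + (SG_pre−1)·V_pre/V_post
V_post = 34.4 − 5.8·(63/60) = 28.3100
SG_post = 1 + (1.046 − 1)·34.4/28.3100

1.0559


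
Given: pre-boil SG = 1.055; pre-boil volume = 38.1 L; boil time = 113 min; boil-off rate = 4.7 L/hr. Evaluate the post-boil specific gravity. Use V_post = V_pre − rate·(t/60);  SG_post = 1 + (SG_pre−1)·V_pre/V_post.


V_post = 38.1 − 4.7·(113/60) = 29.2483
SG_post = 1 + (1.055 − 1)·38.1/29.2483

1.0716


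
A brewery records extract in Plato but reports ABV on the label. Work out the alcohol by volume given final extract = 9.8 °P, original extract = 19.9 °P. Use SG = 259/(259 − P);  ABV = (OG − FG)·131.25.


OG = 259/(259 − 19.9) = 1.0832
FG = 259/(259 − 9.8) = 1.0393
ABV = (1.0832 − 1.0393)·131.25

5.7623 % ABV


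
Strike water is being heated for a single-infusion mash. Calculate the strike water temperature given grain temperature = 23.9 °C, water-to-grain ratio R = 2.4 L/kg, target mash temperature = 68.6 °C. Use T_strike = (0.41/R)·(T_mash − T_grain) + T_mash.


T_strike = (0.41/2.4)·(68.6 − 23.9) + 68.6

76.2362 °C


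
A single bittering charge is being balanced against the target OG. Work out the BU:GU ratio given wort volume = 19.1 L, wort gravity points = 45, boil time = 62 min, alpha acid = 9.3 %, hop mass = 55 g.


U = 1.65·0.000125^(GP/1000)·(1−e^(−0.04t))/4.15;  IBU = (α/100)·m·U·1000/V;  BU:GU = IBU/GP
U = 1.65·0.000125^(45/1000)·(1−e^(−0.04·62))/4.15 = 0.2431
IBU = (9.3/100)·55·0.2431·1000/19.1 = 65.1068
BU:GU = 65.1068/45

1.4468


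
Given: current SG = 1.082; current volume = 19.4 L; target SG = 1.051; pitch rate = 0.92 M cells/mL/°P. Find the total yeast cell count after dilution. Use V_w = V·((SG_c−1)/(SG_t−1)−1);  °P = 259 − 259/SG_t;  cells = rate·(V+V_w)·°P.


V_w = 19.4·((1.082−1)/(1.051−1)−1) = 11.7922
V_final = 19.4 + 11.7922 = 31.1922
°P = 259 − 259/1.051 = 12.5680
cells = 0.92·31.1922·12.5680

360.6621 billion cells


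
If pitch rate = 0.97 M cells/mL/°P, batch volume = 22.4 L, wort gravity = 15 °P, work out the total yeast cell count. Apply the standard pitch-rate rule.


cells (billions) = rate · V_L · °P
cells = 0.97 · 22.4 · 15

325.9200 billion cells


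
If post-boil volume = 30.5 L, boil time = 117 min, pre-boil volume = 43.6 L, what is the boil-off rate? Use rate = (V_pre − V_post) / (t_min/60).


rate = (43.6 − 30.5) / (117/60)

6.7179 L/hr


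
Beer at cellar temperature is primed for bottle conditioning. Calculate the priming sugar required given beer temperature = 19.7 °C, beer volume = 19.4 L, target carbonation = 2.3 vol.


residual = 14.695·(0.01821 + 0.09011·e^(−0.04·T));  sugar = (target − residual)·4.0·V
residual = 14.695·(0.01821 + 0.09011·e^(−0.04·19.7)) = 0.8698
sugar = (2.3 − 0.8698)·4.0·19.4

110.9862 g


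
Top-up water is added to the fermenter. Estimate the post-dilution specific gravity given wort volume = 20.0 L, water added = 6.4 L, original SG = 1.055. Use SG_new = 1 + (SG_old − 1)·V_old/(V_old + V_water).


pts = (1.055 − 1)·1000·20.0/(20.0 + 6.4) = 41.6667
SG_new = 1 + 41.6667/1000

1.0417


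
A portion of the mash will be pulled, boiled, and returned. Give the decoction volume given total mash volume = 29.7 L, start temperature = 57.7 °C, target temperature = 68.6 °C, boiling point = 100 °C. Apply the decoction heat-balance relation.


V_dec = V_total·(T_target − T_start)/(T_boil − T_start)
V_dec = 29.7·(68.6 − 57.7)/(100 − 57.7)

7.6532 L


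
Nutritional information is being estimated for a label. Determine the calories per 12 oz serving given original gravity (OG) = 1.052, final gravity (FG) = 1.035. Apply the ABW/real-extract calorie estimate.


ABW = (OG−FG)·131.25·0.79/FG;  °P = 259 − 259/SG (for OG→OE and FG→AE);  RE = 0.1808·OE + 0.8192·AE;  Cal = (6.9·ABW + 4·(RE−0.1))·FG·3.55
ABW = (1.052 − 1.035)·131.25·0.79/1.035 = 1.7031
OE = 259 − 259/1.052 = 12.8023 °P
AE = 259 − 259/1.035 = 8.7585 °P
RE = 0.1808·12.8023 + 0.8192·8.7585 = 9.4896 °P
Cal = (6.9·1.7031 + 4·(9.4896−0.1))·1.035·3.55

181.1757 kcal


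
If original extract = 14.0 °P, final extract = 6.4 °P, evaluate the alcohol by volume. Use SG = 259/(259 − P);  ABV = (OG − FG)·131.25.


OG = 259/(259 − 14.0) = 1.0571
FG = 259/(259 − 6.4) = 1.0253
ABV = (1.0571 − 1.0253)·131.25

4.1746 % ABV


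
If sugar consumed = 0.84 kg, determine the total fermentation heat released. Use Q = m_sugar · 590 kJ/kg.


Q = 0.84 · 590

495.6000 kJ


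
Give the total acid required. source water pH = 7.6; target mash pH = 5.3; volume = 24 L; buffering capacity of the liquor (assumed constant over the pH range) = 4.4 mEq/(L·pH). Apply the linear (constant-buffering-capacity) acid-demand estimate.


acid = buffering capacity · (pH_source − pH_target) · V
acid = 4.4 · (7.6 − 5.3) · 24

242.8800 mEq


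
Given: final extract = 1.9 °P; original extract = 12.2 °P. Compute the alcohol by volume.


SG = 259/(259 − P);  ABV = (OG − FG)·131.25
OG = 259/(259 − 12.2) = 1.0494
FG = 259/(259 − 1.9) = 1.0074
ABV = (1.0494 − 1.0074)·131.25

5.5181 % ABV


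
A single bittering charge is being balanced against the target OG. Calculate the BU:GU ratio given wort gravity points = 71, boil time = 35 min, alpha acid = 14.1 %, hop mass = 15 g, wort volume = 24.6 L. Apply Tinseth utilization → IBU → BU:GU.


U = 1.65·0.000125^(GP/1000)·(1−e^(−0.04t))/4.15;  IBU = (α/100)·m·U·1000/V;  BU:GU = IBU/GP
U = 1.65·0.000125^(71/1000)·(1−e^(−0.04·35))/4.15 = 0.1583
IBU = (14.1/100)·15·0.1583·1000/24.6 = 13.6056
BU:GU = 13.6056/71

0.1916


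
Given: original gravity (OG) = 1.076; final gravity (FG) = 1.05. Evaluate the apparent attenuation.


AA = (OG − FG)/(OG − 1) · 100
AA = (1.076 − 1.05)/(1.076 − 1) · 100

34.2105 %


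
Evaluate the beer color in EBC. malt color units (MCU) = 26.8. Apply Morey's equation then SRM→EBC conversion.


SRM = 1.4922·MCU^0.6859;  EBC = SRM·1.97
SRM = 1.4922·26.8^0.6859 = 14.2359
EBC = 14.2359·1.97

28.0447 EBC


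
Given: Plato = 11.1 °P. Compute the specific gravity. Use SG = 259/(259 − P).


SG = 259/(259 − 11.1)

1.0448


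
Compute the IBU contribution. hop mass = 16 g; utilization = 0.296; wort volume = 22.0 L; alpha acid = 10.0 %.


IBU = (α/100)·mass·U·1000 / V
IBU = (10.0/100)·16·0.296·1000 / 22.0

21.5273 IBU


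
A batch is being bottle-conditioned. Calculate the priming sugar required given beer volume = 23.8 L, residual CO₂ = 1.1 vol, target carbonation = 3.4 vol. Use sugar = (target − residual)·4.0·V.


sugar = (3.4 − 1.1)·4.0·23.8

218.9600 g


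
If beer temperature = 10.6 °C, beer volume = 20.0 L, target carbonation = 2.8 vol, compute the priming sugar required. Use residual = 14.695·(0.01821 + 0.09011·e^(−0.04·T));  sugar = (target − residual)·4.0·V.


residual = 14.695·(0.01821 + 0.09011·e^(−0.04·10.6)) = 1.1342
sugar = (2.8 − 1.1342)·4.0·20.0

133.2670 g


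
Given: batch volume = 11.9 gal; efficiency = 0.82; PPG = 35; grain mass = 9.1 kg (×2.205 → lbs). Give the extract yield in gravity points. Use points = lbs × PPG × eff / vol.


lbs = 9.1 × 2.205 = 20.0655
points = 20.0655 × 35 × 0.82 / 11.9

48.3933 points


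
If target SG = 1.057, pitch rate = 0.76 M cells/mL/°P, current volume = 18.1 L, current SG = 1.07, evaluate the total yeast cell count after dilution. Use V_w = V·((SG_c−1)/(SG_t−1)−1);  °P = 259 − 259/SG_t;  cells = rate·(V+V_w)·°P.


V_w = 18.1·((1.07−1)/(1.057−1)−1) = 4.1281
V_final = 18.1 + 4.1281 = 22.2281
°P = 259 − 259/1.057 = 13.9669
cells = 0.76·22.2281·13.9669

235.9473 billion cells


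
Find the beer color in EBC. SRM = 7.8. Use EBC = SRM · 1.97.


EBC = 7.8 · 1.97

15.3660 EBC


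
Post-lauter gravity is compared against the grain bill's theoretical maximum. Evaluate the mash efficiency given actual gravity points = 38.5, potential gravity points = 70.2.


efficiency = actual / potential × 100
efficiency = 38.5 / 70.2 × 100

54.8433 %


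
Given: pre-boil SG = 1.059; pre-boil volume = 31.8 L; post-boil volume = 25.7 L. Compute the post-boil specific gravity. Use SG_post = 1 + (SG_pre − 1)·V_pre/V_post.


pts_pre = (1.059 − 1)·1000 = 59.0000
pts_post = 59.0000·31.8/25.7 = 73.0039
SG_post = 1 + 73.0039/1000

1.0730


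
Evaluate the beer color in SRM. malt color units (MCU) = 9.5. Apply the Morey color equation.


SRM = 1.4922 · MCU^0.6859
SRM = 1.4922 · 9.5^0.6859

6.9895 SRM


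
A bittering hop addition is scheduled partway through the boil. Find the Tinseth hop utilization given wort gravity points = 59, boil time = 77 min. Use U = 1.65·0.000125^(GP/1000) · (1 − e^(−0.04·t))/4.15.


bigness = 1.65·0.000125^(59/1000) = 0.9710
boil_factor = (1 − e^(−0.04·77))/4.15 = 0.2299
U = 0.9710 · 0.2299

0.2232


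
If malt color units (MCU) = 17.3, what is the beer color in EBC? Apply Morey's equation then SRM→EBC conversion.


SRM = 1.4922·MCU^0.6859;  EBC = SRM·1.97
SRM = 1.4922·17.3^0.6859 = 10.5439
EBC = 10.5439·1.97

20.7716 EBC


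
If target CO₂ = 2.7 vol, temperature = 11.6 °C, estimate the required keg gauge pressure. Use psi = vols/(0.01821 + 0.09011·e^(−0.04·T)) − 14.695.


psi = 2.7/(0.01821 + 0.09011·e^(−0.04·11.6)) − 14.695

21.3685 psi


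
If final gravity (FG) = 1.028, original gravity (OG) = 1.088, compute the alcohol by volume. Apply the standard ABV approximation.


ABV = (OG − FG) · 131.25
ABV = (1.088 − 1.028) · 131.25

7.8750 % ABV


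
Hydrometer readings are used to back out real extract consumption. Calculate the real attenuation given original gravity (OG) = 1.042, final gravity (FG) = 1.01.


AA = (OG−FG)/(OG−1)·100;  RA = AA·0.8192
AA = (1.042 − 1.01)/(1.042 − 1)·100 = 76.1905
RA = 76.1905·0.8192

62.4152 %


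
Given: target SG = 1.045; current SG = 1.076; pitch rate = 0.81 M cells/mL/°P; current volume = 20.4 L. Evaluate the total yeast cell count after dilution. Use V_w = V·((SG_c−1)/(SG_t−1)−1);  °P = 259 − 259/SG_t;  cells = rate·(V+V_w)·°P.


V_w = 20.4·((1.076−1)/(1.045−1)−1) = 14.0533
V_final = 20.4 + 14.0533 = 34.4533
°P = 259 − 259/1.045 = 11.1531
cells = 0.81·34.4533·11.1531

311.2521 billion cells


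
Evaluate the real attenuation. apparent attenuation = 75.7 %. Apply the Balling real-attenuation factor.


RA = AA · 0.8192
RA = 75.7 · 0.8192

62.0134 %


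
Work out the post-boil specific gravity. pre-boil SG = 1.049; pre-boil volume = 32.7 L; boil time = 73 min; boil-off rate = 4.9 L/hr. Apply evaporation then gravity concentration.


V_post = V_pre − rate·(t/60);  SG_post = 1 + (SG_pre−1)·V_pre/V_post
V_post = 32.7 − 4.9·(73/60) = 26.7383
SG_post = 1 + (1.049 − 1)·32.7/26.7383

1.0599


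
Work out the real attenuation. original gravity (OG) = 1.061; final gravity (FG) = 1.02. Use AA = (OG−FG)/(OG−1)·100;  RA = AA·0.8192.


AA = (1.061 − 1.02)/(1.061 − 1)·100 = 67.2131
RA = 67.2131·0.8192

55.0610 %


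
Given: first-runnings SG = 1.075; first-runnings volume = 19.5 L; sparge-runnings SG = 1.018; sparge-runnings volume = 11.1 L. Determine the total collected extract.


total = Σ (SG_i − 1)·1000·V_i
first = (1.075 − 1)·1000·19.5 = 1462.5000
sparge = (1.018 − 1)·1000·11.1 = 199.8000
total = 1462.5000 + 199.8000

1662.3000 gravity·L


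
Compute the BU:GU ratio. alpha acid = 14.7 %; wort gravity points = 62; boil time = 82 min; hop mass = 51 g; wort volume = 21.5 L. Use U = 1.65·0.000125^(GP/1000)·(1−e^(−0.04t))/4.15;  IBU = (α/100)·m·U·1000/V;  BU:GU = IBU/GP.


U = 1.65·0.000125^(62/1000)·(1−e^(−0.04·82))/4.15 = 0.2192
IBU = (14.7/100)·51·0.2192·1000/21.5 = 76.4251
BU:GU = 76.4251/62

1.2327


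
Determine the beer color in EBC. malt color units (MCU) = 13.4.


SRM = 1.4922·MCU^0.6859;  EBC = SRM·1.97
SRM = 1.4922·13.4^0.6859 = 8.8493
EBC = 8.8493·1.97

17.4331 EBC


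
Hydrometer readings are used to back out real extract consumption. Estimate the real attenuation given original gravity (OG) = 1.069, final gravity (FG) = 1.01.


AA = (OG−FG)/(OG−1)·100;  RA = AA·0.8192
AA = (1.069 − 1.01)/(1.069 − 1)·100 = 85.5072
RA = 85.5072·0.8192

70.0475 %


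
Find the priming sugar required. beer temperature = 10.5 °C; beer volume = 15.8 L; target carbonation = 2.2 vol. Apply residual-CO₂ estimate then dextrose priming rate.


residual = 14.695·(0.01821 + 0.09011·e^(−0.04·T));  sugar = (target − residual)·4.0·V
residual = 14.695·(0.01821 + 0.09011·e^(−0.04·10.5)) = 1.1376
sugar = (2.2 − 1.1376)·4.0·15.8

67.1414 g


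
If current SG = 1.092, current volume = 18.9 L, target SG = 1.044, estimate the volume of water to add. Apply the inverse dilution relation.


V_water = V·((SG_curr − 1)/(SG_target − 1) − 1)
V_water = 18.9·((1.092 − 1)/(1.044 − 1) − 1)

20.6182 L


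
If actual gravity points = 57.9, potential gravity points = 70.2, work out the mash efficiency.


efficiency = actual / potential × 100
efficiency = 57.9 / 70.2 × 100

82.4786 %


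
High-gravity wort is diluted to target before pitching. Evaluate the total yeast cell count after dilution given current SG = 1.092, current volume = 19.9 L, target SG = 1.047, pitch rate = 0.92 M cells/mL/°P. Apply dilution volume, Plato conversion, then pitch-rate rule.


V_w = V·((SG_c−1)/(SG_t−1)−1);  °P = 259 − 259/SG_t;  cells = rate·(V+V_w)·°P
V_w = 19.9·((1.092−1)/(1.047−1)−1) = 19.0532
V_final = 19.9 + 19.0532 = 38.9532
°P = 259 − 259/1.047 = 11.6266
cells = 0.92·38.9532·11.6266

416.6600 billion cells


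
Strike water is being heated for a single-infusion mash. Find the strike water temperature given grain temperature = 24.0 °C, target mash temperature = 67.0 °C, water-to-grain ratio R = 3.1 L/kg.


T_strike = (0.41/R)·(T_mash − T_grain) + T_mash
T_strike = (0.41/3.1)·(67.0 − 24.0) + 67.0

72.6871 °C


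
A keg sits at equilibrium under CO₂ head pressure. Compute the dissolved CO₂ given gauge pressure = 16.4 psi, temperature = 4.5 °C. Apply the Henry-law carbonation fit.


vols = (P + 14.695)·(0.01821 + 0.09011·e^(−0.04·T))
vols = (16.4 + 14.695)·(0.01821 + 0.09011·e^(−0.04·4.5))

2.9066 volumes


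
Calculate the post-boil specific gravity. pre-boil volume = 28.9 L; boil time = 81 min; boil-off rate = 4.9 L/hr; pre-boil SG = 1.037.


V_post = V_pre − rate·(t/60);  SG_post = 1 + (SG_pre−1)·V_pre/V_post
V_post = 28.9 − 4.9·(81/60) = 22.2850
SG_post = 1 + (1.037 − 1)·28.9/22.2850

1.0480


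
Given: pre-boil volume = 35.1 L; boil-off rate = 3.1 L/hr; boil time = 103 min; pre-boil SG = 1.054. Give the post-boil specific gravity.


V_post = V_pre − rate·(t/60);  SG_post = 1 + (SG_pre−1)·V_pre/V_post
V_post = 35.1 − 3.1·(103/60) = 29.7783
SG_post = 1 + (1.054 − 1)·35.1/29.7783

1.0637


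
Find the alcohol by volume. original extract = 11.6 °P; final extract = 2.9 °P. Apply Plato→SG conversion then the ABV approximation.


SG = 259/(259 − P);  ABV = (OG − FG)·131.25
OG = 259/(259 − 11.6) = 1.0469
FG = 259/(259 − 2.9) = 1.0113
ABV = (1.0469 − 1.0113)·131.25

4.6678 % ABV


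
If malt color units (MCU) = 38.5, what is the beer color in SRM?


SRM = 1.4922 · MCU^0.6859
SRM = 1.4922 · 38.5^0.6859

18.2513 SRM


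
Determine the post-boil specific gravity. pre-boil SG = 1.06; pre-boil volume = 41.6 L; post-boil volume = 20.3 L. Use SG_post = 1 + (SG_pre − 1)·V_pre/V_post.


pts_pre = (1.06 − 1)·1000 = 60.0000
pts_post = 60.0000·41.6/20.3 = 122.9557
SG_post = 1 + 122.9557/1000

1.1230


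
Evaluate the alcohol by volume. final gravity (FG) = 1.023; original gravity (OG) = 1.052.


ABV = (OG − FG) · 131.25
ABV = (1.052 − 1.023) · 131.25

3.8063 % ABV


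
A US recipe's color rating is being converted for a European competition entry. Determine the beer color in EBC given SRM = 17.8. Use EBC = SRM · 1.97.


EBC = 17.8 · 1.97

35.0660 EBC


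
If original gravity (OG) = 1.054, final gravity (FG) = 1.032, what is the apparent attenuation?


AA = (OG − FG)/(OG − 1) · 100
AA = (1.054 − 1.032)/(1.054 − 1) · 100

40.7407 %


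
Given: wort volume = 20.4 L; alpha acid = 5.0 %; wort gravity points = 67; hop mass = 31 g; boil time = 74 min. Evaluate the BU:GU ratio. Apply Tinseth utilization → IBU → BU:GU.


U = 1.65·0.000125^(GP/1000)·(1−e^(−0.04t))/4.15;  IBU = (α/100)·m·U·1000/V;  BU:GU = IBU/GP
U = 1.65·0.000125^(67/1000)·(1−e^(−0.04·74))/4.15 = 0.2065
IBU = (5.0/100)·31·0.2065·1000/20.4 = 15.6863
BU:GU = 15.6863/67

0.2341


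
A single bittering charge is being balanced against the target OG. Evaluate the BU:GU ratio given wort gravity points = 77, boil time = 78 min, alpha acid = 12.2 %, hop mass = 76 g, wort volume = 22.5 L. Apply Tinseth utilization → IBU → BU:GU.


U = 1.65·0.000125^(GP/1000)·(1−e^(−0.04t))/4.15;  IBU = (α/100)·m·U·1000/V;  BU:GU = IBU/GP
U = 1.65·0.000125^(77/1000)·(1−e^(−0.04·78))/4.15 = 0.1902
IBU = (12.2/100)·76·0.1902·1000/22.5 = 78.3926
BU:GU = 78.3926/77

1.0181


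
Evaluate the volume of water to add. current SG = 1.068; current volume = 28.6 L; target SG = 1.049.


V_water = V·((SG_curr − 1)/(SG_target − 1) − 1)
V_water = 28.6·((1.068 − 1)/(1.049 − 1) − 1)

11.0898 L


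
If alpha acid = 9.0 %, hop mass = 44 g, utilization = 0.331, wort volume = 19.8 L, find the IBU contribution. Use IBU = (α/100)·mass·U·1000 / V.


IBU = (9.0/100)·44·0.331·1000 / 19.8

66.2000 IBU


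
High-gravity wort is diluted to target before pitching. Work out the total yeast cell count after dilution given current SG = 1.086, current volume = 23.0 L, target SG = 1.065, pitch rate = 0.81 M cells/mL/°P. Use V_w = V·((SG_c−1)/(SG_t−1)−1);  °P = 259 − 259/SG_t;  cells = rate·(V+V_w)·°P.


V_w = 23.0·((1.086−1)/(1.065−1)−1) = 7.4308
V_final = 23.0 + 7.4308 = 30.4308
°P = 259 − 259/1.065 = 15.8075
cells = 0.81·30.4308·15.8075

389.6381 billion cells


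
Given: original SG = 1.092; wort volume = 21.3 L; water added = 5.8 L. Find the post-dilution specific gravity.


SG_new = 1 + (SG_old − 1)·V_old/(V_old + V_water)
pts = (1.092 − 1)·1000·21.3/(21.3 + 5.8) = 72.3100
SG_new = 1 + 72.3100/1000

1.0723


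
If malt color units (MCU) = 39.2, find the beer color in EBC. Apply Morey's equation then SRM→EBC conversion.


SRM = 1.4922·MCU^0.6859;  EBC = SRM·1.97
SRM = 1.4922·39.2^0.6859 = 18.4783
EBC = 18.4783·1.97

36.4022 EBC


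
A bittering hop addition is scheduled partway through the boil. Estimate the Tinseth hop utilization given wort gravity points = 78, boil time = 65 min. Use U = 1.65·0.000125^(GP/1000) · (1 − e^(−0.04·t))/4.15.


bigness = 1.65·0.000125^(78/1000) = 0.8185
boil_factor = (1 − e^(−0.04·65))/4.15 = 0.2231
U = 0.8185 · 0.2231

0.1826


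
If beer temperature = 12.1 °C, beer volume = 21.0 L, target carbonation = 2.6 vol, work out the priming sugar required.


residual = 14.695·(0.01821 + 0.09011·e^(−0.04·T));  sugar = (target − residual)·4.0·V
residual = 14.695·(0.01821 + 0.09011·e^(−0.04·12.1)) = 1.0837
sugar = (2.6 − 1.0837)·4.0·21.0

127.3694 g


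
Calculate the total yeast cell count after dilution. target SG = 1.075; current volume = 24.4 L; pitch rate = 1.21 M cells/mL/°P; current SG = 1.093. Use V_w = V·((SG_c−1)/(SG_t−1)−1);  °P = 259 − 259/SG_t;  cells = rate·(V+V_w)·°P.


V_w = 24.4·((1.093−1)/(1.075−1)−1) = 5.8560
V_final = 24.4 + 5.8560 = 30.2560
°P = 259 − 259/1.075 = 18.0698
cells = 1.21·30.2560·18.0698

661.5298 billion cells


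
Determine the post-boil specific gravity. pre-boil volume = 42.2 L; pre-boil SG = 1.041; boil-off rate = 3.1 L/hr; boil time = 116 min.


V_post = V_pre − rate·(t/60);  SG_post = 1 + (SG_pre−1)·V_pre/V_post
V_post = 42.2 − 3.1·(116/60) = 36.2067
SG_post = 1 + (1.041 − 1)·42.2/36.2067

1.0478


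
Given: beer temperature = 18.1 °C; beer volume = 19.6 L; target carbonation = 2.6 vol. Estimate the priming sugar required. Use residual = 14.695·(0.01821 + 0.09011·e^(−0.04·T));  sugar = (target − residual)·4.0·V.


residual = 14.695·(0.01821 + 0.09011·e^(−0.04·18.1)) = 0.9096
sugar = (2.6 − 0.9096)·4.0·19.6

132.5302 g


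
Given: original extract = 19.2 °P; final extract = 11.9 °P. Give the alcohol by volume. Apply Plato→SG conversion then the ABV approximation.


SG = 259/(259 − P);  ABV = (OG − FG)·131.25
OG = 259/(259 − 19.2) = 1.0801
FG = 259/(259 − 11.9) = 1.0482
ABV = (1.0801 − 1.0482)·131.25

4.1879 % ABV


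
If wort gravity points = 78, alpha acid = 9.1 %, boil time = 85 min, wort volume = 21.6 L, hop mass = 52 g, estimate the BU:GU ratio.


U = 1.65·0.000125^(GP/1000)·(1−e^(−0.04t))/4.15;  IBU = (α/100)·m·U·1000/V;  BU:GU = IBU/GP
U = 1.65·0.000125^(78/1000)·(1−e^(−0.04·85))/4.15 = 0.1907
IBU = (9.1/100)·52·0.1907·1000/21.6 = 41.7681
BU:GU = 41.7681/78

0.5355


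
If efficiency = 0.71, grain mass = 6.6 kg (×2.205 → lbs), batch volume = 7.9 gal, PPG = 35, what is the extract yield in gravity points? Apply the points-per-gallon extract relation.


points = lbs × PPG × eff / vol
lbs = 6.6 × 2.205 = 14.5530
points = 14.5530 × 35 × 0.71 / 7.9

45.7775 points


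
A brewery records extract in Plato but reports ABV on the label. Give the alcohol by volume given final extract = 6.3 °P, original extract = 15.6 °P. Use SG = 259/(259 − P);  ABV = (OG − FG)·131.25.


OG = 259/(259 − 15.6) = 1.0641
FG = 259/(259 − 6.3) = 1.0249
ABV = (1.0641 − 1.0249)·131.25

5.1399 % ABV


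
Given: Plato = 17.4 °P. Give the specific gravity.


SG = 259/(259 − P)
SG = 259/(259 − 17.4)

1.0720


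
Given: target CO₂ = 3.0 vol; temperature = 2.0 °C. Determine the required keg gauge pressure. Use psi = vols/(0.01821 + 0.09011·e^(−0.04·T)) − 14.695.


psi = 3.0/(0.01821 + 0.09011·e^(−0.04·2.0)) − 14.695

14.8931 psi


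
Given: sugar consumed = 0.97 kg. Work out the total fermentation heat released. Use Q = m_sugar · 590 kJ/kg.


Q = 0.97 · 590

572.3000 kJ


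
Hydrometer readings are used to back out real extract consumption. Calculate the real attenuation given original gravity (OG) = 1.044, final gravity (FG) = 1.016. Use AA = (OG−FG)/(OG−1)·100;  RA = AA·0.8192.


AA = (1.044 − 1.016)/(1.044 − 1)·100 = 63.6364
RA = 63.6364·0.8192

52.1309 %


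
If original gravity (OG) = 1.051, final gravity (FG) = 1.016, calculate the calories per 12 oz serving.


ABW = (OG−FG)·131.25·0.79/FG;  °P = 259 − 259/SG (for OG→OE and FG→AE);  RE = 0.1808·OE + 0.8192·AE;  Cal = (6.9·ABW + 4·(RE−0.1))·FG·3.55
ABW = (1.051 − 1.016)·131.25·0.79/1.016 = 3.5719
OE = 259 − 259/1.051 = 12.5680 °P
AE = 259 − 259/1.016 = 4.0787 °P
RE = 0.1808·12.5680 + 0.8192·4.0787 = 5.6136 °P
Cal = (6.9·3.5719 + 4·(5.6136−0.1))·1.016·3.55

168.4398 kcal


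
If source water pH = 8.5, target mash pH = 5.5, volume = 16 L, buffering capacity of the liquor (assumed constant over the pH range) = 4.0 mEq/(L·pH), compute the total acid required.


acid = buffering capacity · (pH_source − pH_target) · V
acid = 4.0 · (8.5 − 5.5) · 16

192.0000 mEq


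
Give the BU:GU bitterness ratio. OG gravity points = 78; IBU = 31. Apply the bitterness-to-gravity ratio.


BU:GU = IBU / OG_points
BU:GU = 31 / 78

0.3974


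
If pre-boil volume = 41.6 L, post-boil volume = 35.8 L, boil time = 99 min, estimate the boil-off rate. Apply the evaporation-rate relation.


rate = (V_pre − V_post) / (t_min/60)
rate = (41.6 − 35.8) / (99/60)

3.5152 L/hr


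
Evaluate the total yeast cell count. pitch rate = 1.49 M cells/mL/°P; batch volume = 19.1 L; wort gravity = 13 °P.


cells (billions) = rate · V_L · °P
cells = 1.49 · 19.1 · 13

369.9670 billion cells


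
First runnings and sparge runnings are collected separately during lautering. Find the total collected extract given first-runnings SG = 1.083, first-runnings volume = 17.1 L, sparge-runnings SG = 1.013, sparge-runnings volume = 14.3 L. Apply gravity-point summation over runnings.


total = Σ (SG_i − 1)·1000·V_i
first = (1.083 − 1)·1000·17.1 = 1419.3000
sparge = (1.013 − 1)·1000·14.3 = 185.9000
total = 1419.3000 + 185.9000

1605.2000 gravity·L
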